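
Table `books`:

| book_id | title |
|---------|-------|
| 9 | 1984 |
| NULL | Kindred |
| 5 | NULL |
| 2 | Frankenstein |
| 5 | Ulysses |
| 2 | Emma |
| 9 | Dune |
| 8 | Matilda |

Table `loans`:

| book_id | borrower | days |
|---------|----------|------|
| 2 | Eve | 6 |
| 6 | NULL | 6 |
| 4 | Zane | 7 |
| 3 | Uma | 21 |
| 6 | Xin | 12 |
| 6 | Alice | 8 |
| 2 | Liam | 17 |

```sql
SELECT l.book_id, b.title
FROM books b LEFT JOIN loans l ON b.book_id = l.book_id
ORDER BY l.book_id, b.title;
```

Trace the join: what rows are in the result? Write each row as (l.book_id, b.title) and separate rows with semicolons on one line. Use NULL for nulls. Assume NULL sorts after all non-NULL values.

(2, Emma); (2, Emma); (2, Frankenstein); (2, Frankenstein); (NULL, 1984); (NULL, Dune); (NULL, Kindred); (NULL, Matilda); (NULL, Ulysses); (NULL, NULL)

LEFT JOIN keeps every row from `books`; unmatched rows get NULL for `loans`'s columns.
Matching on b.book_id = l.book_id. A NULL in a compared column never satisfies the condition.
- b (book_id=9) has no partner → padded with NULL.
- b (book_id=NULL) has no partner → padded with NULL.
- b (book_id=5) has no partner → padded with NULL.
- b (book_id=2) pairs with 2 row(s) of l.
- b (book_id=5) has no partner → padded with NULL.
- b (book_id=2) pairs with 2 row(s) of l.
- b (book_id=9) has no partner → padded with NULL.
- b (book_id=8) has no partner → padded with NULL.
After projecting and ordering:
l.book_id | b.title
2 | Emma
2 | Emma
2 | Frankenstein
2 | Frankenstein
NULL | 1984
NULL | Dune
NULL | Kindred
NULL | Matilda
NULL | Ulysses
NULL | NULL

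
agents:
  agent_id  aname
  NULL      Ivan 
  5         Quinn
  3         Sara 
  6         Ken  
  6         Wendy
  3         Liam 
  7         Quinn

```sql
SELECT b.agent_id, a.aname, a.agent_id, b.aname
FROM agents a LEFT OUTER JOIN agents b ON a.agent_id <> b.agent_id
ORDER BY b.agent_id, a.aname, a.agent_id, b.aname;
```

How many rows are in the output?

27

LEFT JOIN keeps every row from `agents a`; unmatched rows get NULL for `agents b`'s columns.
Matching on a.agent_id <> b.agent_id. A NULL in a compared column never satisfies the condition.
Matched pairs: 26; unmatched a rows kept: 1.
Total: 26 matched + 1 padded = 27 rows.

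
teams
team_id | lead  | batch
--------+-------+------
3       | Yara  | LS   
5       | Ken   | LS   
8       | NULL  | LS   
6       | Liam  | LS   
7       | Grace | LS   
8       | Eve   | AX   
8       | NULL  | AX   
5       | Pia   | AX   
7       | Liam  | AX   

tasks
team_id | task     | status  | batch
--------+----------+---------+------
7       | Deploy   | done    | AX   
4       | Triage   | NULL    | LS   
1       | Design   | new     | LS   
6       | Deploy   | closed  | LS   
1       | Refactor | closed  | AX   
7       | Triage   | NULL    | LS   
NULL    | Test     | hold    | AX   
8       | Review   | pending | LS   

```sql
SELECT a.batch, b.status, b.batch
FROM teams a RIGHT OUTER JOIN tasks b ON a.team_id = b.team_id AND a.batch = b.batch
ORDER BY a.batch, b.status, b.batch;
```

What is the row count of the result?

8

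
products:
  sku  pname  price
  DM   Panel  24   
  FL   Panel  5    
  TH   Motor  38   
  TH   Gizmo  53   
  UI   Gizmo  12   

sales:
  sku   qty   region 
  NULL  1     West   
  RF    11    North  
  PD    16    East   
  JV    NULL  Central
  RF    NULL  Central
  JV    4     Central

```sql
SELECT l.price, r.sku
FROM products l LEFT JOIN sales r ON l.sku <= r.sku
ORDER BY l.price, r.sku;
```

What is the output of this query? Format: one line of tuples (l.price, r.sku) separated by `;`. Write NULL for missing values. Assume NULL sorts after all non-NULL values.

(5, JV); (5, JV); (5, PD); (5, RF); (5, RF); (12, NULL); (24, JV); (24, JV); (24, PD); (24, RF); (24, RF); (38, NULL); (53, NULL)

LEFT JOIN keeps every row from `products`; unmatched rows get NULL for `sales`'s columns.
Matching on l.sku <= r.sku. A NULL in a compared column never satisfies the condition.
Matched pairs: 10; unmatched l rows kept: 3.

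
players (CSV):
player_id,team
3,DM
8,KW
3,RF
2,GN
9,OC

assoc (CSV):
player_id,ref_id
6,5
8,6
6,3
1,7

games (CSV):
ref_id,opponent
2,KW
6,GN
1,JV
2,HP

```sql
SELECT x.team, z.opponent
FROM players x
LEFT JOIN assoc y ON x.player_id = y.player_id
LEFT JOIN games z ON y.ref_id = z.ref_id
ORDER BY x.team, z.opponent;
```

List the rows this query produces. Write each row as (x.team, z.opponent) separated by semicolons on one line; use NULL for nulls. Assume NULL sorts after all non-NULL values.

(DM, NULL); (GN, NULL); (KW, GN); (OC, NULL); (RF, NULL)

Evaluate left to right. First `players x LEFT JOIN assoc y` on player_id: 5 row(s).
Then LEFT JOIN `games z` on ref_id: each of those 5 rows is kept; rows whose y.ref_id has no match in z get NULL for z's columns.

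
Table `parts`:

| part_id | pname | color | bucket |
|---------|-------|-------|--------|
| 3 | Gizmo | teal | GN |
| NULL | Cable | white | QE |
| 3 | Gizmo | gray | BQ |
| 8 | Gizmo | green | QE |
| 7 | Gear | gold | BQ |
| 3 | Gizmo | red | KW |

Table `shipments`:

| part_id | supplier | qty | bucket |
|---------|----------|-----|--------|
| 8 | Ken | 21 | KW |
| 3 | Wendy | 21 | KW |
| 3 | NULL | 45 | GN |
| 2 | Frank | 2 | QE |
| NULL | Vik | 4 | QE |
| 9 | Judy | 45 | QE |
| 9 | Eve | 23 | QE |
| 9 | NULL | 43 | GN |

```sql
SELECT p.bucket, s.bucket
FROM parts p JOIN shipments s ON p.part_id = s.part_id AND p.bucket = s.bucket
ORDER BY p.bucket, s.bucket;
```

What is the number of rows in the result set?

2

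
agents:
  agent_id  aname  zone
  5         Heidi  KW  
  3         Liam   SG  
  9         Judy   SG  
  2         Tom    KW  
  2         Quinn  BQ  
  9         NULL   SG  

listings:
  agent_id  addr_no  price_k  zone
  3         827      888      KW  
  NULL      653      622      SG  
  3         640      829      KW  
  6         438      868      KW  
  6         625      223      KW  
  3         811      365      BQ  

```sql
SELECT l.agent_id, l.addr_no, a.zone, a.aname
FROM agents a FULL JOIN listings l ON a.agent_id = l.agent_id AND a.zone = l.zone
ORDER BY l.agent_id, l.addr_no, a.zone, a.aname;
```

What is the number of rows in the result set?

12

FULL OUTER JOIN keeps every row from both sides; unmatched rows get NULL for the other side's columns.
Matching on a.agent_id = l.agent_id AND a.zone = l.zone. A NULL in a compared column never satisfies the condition.
- a row (agent_id=5, zone=KW): no match → kept, l columns NULL.
- a row (agent_id=3, zone=SG): no match → kept, l columns NULL.
- a row (agent_id=9, zone=SG): no match → kept, l columns NULL.
- a row (agent_id=2, zone=KW): no match → kept, l columns NULL.
- a row (agent_id=2, zone=BQ): no match → kept, l columns NULL.
- a row (agent_id=9, zone=SG): no match → kept, l columns NULL.
- plus 6 unmatched l row(s), each kept with NULL a columns.
Total: 0 matched + 12 padded = 12 rows.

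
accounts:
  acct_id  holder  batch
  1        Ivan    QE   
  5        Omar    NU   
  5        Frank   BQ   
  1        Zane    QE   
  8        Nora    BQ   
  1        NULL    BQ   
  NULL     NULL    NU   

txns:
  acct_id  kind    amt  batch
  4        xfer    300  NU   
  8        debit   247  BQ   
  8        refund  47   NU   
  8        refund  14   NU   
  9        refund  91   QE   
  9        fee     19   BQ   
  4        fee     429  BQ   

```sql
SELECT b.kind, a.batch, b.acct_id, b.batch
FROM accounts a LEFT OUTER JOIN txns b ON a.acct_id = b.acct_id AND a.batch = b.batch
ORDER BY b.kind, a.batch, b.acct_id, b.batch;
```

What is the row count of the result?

7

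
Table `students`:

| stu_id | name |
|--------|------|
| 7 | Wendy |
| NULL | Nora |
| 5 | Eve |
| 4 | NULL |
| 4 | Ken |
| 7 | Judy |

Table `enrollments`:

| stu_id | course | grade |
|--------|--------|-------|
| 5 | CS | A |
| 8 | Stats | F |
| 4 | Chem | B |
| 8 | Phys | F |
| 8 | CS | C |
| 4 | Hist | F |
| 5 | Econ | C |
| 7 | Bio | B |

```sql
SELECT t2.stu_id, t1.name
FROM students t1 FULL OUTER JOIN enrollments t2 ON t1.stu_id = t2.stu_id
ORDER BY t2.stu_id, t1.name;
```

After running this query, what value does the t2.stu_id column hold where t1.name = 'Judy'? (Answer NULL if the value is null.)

7

FULL OUTER JOIN keeps every row from both sides; unmatched rows get NULL for the other side's columns.
Matching on t1.stu_id = t2.stu_id. A NULL in a compared column never satisfies the condition.
- t1[0] stu_id=7 → 1 match(es) in t2 → 1 row(s).
- t1[1] stu_id=NULL → no match; kept with NULLs on the t2 side.
- t1[2] stu_id=5 → 2 match(es) in t2 → 2 row(s).
- t1[3] stu_id=4 → 2 match(es) in t2 → 2 row(s).
- t1[4] stu_id=4 → 2 match(es) in t2 → 2 row(s).
- t1[5] stu_id=7 → 1 match(es) in t2 → 1 row(s).
- plus 3 unmatched t2 row(s), each kept with NULL t1 columns.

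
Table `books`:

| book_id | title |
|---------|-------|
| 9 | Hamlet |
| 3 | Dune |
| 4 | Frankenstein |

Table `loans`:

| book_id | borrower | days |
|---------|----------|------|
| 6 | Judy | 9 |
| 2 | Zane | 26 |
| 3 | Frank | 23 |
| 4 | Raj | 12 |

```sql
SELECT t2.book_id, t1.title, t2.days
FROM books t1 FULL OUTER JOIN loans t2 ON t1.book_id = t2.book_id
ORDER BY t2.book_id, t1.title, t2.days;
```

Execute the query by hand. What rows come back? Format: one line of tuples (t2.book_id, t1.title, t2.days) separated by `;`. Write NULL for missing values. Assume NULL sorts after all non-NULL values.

(2, NULL, 26); (3, Dune, 23); (4, Frankenstein, 12); (6, NULL, 9); (NULL, Hamlet, NULL)

FULL OUTER JOIN keeps every row from both sides; unmatched rows get NULL for the other side's columns.
Matching on t1.book_id = t2.book_id.
- t1 (book_id=9) has no partner → padded with NULL.
- t1 (book_id=3) pairs with 1 row(s) of t2.
- t1 (book_id=4) pairs with 1 row(s) of t2.
- plus 2 unmatched t2 row(s), each kept with NULL t1 columns.
After projecting and ordering:
t2.book_id | t1.title | t2.days
2 | NULL | 26
3 | Dune | 23
4 | Frankenstein | 12
6 | NULL | 9
NULL | Hamlet | NULL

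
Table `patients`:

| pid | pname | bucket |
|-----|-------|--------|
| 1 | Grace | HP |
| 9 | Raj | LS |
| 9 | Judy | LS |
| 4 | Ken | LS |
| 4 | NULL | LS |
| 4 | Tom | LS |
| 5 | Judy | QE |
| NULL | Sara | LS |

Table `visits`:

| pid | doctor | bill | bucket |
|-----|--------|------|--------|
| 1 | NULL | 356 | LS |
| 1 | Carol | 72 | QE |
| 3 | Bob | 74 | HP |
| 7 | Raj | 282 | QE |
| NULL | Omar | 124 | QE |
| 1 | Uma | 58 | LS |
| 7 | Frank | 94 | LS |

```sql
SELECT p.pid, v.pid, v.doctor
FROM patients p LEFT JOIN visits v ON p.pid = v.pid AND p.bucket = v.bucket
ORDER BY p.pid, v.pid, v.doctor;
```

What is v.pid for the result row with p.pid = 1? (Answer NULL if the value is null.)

LEFT JOIN keeps every row from `patients`; unmatched rows get NULL for `visits`'s columns.
Matching on p.pid = v.pid AND p.bucket = v.bucket. A NULL in a compared column never satisfies the condition.
Matched pairs: 0; unmatched p rows kept: 8.

NULL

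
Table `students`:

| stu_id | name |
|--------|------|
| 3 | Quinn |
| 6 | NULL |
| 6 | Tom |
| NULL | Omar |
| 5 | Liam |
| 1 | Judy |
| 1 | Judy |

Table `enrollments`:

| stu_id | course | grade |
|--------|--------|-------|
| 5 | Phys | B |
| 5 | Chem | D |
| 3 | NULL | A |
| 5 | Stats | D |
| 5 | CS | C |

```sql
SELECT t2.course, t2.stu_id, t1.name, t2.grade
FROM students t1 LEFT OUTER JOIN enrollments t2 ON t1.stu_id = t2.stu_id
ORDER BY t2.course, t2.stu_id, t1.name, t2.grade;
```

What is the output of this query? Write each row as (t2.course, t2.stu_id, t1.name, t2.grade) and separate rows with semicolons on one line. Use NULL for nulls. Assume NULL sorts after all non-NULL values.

LEFT JOIN keeps every row from `students`; unmatched rows get NULL for `enrollments`'s columns.
Matching on t1.stu_id = t2.stu_id. A NULL in a compared column never satisfies the condition.
- t1 (stu_id=3) pairs with 1 row(s) of t2.
- t1 (stu_id=6) has no partner → padded with NULL.
- t1 (stu_id=6) has no partner → padded with NULL.
- t1 (stu_id=NULL) has no partner → padded with NULL.
- t1 (stu_id=5) pairs with 4 row(s) of t2.
- t1 (stu_id=1) has no partner → padded with NULL.
- t1 (stu_id=1) has no partner → padded with NULL.
After projecting and ordering:
t2.course | t2.stu_id | t1.name | t2.grade
CS | 5 | Liam | C
Chem | 5 | Liam | D
Phys | 5 | Liam | B
Stats | 5 | Liam | D
NULL | 3 | Quinn | A
NULL | NULL | Judy | NULL
NULL | NULL | Judy | NULL
NULL | NULL | Omar | NULL
NULL | NULL | Tom | NULL
NULL | NULL | NULL | NULL

(CS, 5, Liam, C); (Chem, 5, Liam, D); (Phys, 5, Liam, B); (Stats, 5, Liam, D); (NULL, 3, Quinn, A); (NULL, NULL, Judy, NULL); (NULL, NULL, Judy, NULL); (NULL, NULL, Omar, NULL); (NULL, NULL, Tom, NULL); (NULL, NULL, NULL, NULL)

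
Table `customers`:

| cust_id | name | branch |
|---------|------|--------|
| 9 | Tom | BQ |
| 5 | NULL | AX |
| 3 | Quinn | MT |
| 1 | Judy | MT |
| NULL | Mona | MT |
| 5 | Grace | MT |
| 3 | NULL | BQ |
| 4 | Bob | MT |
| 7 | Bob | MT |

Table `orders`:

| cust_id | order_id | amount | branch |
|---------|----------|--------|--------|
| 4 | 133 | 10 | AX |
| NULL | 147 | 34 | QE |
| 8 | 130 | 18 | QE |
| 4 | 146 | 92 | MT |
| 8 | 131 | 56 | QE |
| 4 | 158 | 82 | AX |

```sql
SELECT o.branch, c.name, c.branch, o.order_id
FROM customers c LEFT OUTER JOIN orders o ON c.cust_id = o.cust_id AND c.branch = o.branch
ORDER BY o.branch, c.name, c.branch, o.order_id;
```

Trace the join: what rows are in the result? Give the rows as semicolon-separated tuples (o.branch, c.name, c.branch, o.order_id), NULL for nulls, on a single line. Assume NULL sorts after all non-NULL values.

(MT, Bob, MT, 146); (NULL, Bob, MT, NULL); (NULL, Grace, MT, NULL); (NULL, Judy, MT, NULL); (NULL, Mona, MT, NULL); (NULL, Quinn, MT, NULL); (NULL, Tom, BQ, NULL); (NULL, NULL, AX, NULL); (NULL, NULL, BQ, NULL)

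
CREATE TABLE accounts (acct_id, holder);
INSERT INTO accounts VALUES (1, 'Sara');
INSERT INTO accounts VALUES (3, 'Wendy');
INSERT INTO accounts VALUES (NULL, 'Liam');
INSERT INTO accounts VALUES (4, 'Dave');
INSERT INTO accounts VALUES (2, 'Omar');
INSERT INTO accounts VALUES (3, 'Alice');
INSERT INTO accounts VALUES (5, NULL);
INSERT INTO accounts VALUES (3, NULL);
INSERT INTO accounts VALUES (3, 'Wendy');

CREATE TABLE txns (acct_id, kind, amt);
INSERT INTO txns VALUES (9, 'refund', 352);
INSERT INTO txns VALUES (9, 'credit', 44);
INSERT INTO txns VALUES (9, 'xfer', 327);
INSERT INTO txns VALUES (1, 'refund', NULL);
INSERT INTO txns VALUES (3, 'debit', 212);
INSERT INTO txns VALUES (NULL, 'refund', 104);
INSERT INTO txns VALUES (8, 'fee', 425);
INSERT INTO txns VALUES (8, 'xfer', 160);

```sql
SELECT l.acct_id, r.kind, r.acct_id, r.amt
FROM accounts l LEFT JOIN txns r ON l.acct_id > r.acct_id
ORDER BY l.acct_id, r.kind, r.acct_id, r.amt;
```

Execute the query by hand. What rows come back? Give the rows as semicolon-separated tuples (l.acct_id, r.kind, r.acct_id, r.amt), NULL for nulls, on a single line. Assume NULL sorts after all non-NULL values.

(1, NULL, NULL, NULL); (2, refund, 1, NULL); (3, refund, 1, NULL); (3, refund, 1, NULL); (3, refund, 1, NULL); (3, refund, 1, NULL); (4, debit, 3, 212); (4, refund, 1, NULL); (5, debit, 3, 212); (5, refund, 1, NULL); (NULL, NULL, NULL, NULL)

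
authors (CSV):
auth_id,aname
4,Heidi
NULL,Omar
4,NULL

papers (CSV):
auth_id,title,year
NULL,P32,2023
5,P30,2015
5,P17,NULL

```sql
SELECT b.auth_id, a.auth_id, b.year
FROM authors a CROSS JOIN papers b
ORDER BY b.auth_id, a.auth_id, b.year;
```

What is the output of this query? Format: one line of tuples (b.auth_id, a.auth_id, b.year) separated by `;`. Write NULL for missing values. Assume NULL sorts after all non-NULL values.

CROSS JOIN pairs every row of `authors` with every row of `papers`: 3 × 3 = 9 rows.

(5, 4, 2015); (5, 4, 2015); (5, 4, NULL); (5, 4, NULL); (5, NULL, 2015); (5, NULL, NULL); (NULL, 4, 2023); (NULL, 4, 2023); (NULL, NULL, 2023)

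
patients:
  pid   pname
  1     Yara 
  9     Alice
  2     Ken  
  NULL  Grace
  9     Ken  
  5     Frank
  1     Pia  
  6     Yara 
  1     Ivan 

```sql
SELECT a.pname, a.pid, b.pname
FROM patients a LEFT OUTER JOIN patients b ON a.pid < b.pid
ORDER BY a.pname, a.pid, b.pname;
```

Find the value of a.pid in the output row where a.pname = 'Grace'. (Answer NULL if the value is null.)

LEFT JOIN keeps every row from `patients a`; unmatched rows get NULL for `patients b`'s columns.
Matching on a.pid < b.pid. A NULL in a compared column never satisfies the condition.
- pid=1: 5 matching b row(s), so 5 row(s) emitted.
- pid=9: no b row matches, row kept with b columns NULL.
- pid=2: 4 matching b row(s), so 4 row(s) emitted.
- pid=NULL: no b row matches, row kept with b columns NULL.
- pid=9: no b row matches, row kept with b columns NULL.
- pid=5: 3 matching b row(s), so 3 row(s) emitted.
- pid=1: 5 matching b row(s), so 5 row(s) emitted.
- pid=6: 2 matching b row(s), so 2 row(s) emitted.
- pid=1: 5 matching b row(s), so 5 row(s) emitted.

NULL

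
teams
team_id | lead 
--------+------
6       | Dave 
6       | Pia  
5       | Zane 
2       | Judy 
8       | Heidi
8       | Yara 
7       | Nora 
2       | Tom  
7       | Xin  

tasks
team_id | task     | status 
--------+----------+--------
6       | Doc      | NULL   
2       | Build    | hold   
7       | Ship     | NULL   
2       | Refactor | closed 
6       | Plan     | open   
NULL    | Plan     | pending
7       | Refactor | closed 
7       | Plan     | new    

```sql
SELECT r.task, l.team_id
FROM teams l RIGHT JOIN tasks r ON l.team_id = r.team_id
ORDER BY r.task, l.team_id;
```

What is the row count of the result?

15

RIGHT JOIN keeps every row from `tasks`; unmatched rows get NULL for `teams`'s columns.
Matching on l.team_id = r.team_id. A NULL in a compared column never satisfies the condition.
- l (team_id=6) pairs with 2 row(s) of r.
- l (team_id=6) pairs with 2 row(s) of r.
- l (team_id=5) has no partner in r.
- l (team_id=2) pairs with 2 row(s) of r.
- l (team_id=8) has no partner in r.
- l (team_id=8) has no partner in r.
- l (team_id=7) pairs with 3 row(s) of r.
- l (team_id=2) pairs with 2 row(s) of r.
- l (team_id=7) pairs with 3 row(s) of r.
- 1 row(s) from r found no l partner → padded with NULL.
Total: 14 matched + 1 padded = 15 rows.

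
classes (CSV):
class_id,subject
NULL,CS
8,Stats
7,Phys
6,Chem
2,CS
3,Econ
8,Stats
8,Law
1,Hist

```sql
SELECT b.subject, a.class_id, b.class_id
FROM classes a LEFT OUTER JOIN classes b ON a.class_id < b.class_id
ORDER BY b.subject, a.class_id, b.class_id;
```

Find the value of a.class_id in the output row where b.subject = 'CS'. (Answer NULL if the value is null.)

LEFT JOIN keeps every row from `classes a`; unmatched rows get NULL for `classes b`'s columns.
Matching on a.class_id < b.class_id. A NULL in a compared column never satisfies the condition.
- class_id=NULL: no b row matches, row kept with b columns NULL.
- class_id=8: no b row matches, row kept with b columns NULL.
- class_id=7: 3 matching b row(s), so 3 row(s) emitted.
- class_id=6: 4 matching b row(s), so 4 row(s) emitted.
- class_id=2: 6 matching b row(s), so 6 row(s) emitted.
- class_id=3: 5 matching b row(s), so 5 row(s) emitted.
- class_id=8: no b row matches, row kept with b columns NULL.
- class_id=8: no b row matches, row kept with b columns NULL.
- class_id=1: 7 matching b row(s), so 7 row(s) emitted.

1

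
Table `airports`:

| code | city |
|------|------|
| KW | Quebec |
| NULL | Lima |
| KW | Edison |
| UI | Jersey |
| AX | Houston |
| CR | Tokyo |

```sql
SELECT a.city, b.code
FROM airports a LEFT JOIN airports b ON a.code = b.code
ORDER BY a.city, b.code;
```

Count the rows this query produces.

LEFT JOIN keeps every row from `airports a`; unmatched rows get NULL for `airports b`'s columns.
Matching on a.code = b.code. A NULL in a compared column never satisfies the condition.
Matched pairs: 7; unmatched a rows kept: 1.
Total: 7 matched + 1 padded = 8 rows.

8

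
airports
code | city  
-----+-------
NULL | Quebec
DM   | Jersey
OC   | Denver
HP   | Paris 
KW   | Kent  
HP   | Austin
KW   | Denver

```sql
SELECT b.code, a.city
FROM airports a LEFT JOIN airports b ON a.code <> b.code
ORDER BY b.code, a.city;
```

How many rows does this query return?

27

LEFT JOIN keeps every row from `airports a`; unmatched rows get NULL for `airports b`'s columns.
Matching on a.code <> b.code. A NULL in a compared column never satisfies the condition.
- code=NULL: no b row matches, row kept with b columns NULL.
- code=DM: 5 matching b row(s), so 5 row(s) emitted.
- code=OC: 5 matching b row(s), so 5 row(s) emitted.
- code=HP: 4 matching b row(s), so 4 row(s) emitted.
- code=KW: 4 matching b row(s), so 4 row(s) emitted.
- code=HP: 4 matching b row(s), so 4 row(s) emitted.
- code=KW: 4 matching b row(s), so 4 row(s) emitted.
Total: 26 matched + 1 padded = 27 rows.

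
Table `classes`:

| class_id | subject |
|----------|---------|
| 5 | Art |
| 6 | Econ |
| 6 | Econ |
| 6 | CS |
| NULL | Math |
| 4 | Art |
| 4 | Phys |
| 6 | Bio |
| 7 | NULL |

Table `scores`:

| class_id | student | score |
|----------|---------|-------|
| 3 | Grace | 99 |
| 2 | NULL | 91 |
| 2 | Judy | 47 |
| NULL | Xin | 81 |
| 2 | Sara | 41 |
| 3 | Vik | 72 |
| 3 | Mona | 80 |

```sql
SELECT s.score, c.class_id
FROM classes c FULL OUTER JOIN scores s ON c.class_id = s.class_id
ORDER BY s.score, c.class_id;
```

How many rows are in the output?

16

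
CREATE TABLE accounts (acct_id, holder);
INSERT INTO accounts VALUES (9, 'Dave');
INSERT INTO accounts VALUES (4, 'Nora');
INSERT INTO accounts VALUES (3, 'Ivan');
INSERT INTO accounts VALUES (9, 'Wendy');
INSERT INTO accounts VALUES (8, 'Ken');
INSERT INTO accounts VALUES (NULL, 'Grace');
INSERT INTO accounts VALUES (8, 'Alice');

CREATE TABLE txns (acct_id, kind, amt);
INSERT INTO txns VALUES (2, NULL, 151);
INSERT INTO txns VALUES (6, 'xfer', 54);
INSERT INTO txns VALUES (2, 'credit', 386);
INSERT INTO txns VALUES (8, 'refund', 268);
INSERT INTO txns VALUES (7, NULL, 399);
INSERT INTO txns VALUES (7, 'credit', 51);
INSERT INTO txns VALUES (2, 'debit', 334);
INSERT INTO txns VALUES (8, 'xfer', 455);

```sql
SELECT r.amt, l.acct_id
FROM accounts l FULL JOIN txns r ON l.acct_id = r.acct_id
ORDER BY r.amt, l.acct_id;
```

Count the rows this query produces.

15

FULL OUTER JOIN keeps every row from both sides; unmatched rows get NULL for the other side's columns.
Matching on l.acct_id = r.acct_id. A NULL in a compared column never satisfies the condition.
Matched pairs: 4; unmatched l rows kept: 5; unmatched r rows kept: 6.
Total: 4 matched + 11 padded = 15 rows.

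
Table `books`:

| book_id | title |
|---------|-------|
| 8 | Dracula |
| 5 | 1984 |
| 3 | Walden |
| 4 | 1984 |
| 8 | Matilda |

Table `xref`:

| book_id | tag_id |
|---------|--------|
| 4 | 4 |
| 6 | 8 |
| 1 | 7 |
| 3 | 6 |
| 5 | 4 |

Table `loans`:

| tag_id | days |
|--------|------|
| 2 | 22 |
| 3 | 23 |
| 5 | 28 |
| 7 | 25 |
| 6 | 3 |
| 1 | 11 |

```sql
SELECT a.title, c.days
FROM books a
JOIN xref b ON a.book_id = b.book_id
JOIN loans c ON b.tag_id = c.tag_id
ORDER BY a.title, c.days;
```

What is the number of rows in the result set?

1

Joins associate left-to-right: books INNER JOIN xref on book_id gives 3 intermediate row(s).
Then INNER JOIN `loans c` on tag_id: keep only rows whose b.tag_id appears in c.
Result: 1 row(s).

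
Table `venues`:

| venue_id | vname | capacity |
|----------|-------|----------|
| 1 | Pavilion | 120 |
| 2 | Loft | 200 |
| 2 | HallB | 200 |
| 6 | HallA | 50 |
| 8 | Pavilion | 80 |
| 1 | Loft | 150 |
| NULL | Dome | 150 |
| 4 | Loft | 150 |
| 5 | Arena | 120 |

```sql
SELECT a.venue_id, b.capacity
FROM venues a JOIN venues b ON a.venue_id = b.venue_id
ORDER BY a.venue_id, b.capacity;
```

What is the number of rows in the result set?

INNER JOIN keeps only pairs where the ON condition holds.
Matching on a.venue_id = b.venue_id. A NULL in a compared column never satisfies the condition.
- a (venue_id=1) pairs with 2 row(s) of b.
- a (venue_id=2) pairs with 2 row(s) of b.
- a (venue_id=2) pairs with 2 row(s) of b.
- a (venue_id=6) pairs with 1 row(s) of b.
- a (venue_id=8) pairs with 1 row(s) of b.
- a (venue_id=1) pairs with 2 row(s) of b.
- a (venue_id=NULL) has no partner → excluded.
- a (venue_id=4) pairs with 1 row(s) of b.
- a (venue_id=5) pairs with 1 row(s) of b.
Total: 12 rows.

12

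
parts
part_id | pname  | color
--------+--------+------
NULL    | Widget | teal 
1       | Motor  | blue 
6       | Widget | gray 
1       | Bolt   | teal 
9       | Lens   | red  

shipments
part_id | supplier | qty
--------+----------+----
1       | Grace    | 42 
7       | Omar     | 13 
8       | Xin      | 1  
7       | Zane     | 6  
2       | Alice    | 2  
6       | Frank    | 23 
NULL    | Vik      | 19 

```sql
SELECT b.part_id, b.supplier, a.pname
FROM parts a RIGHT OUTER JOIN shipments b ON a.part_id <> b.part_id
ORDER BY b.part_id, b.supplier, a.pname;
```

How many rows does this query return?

22

RIGHT JOIN keeps every row from `shipments`; unmatched rows get NULL for `parts`'s columns.
Matching on a.part_id <> b.part_id. A NULL in a compared column never satisfies the condition.
- part_id=NULL: no matching b row.
- part_id=1: 5 matching b row(s), so 5 row(s) emitted.
- part_id=6: 5 matching b row(s), so 5 row(s) emitted.
- part_id=1: 5 matching b row(s), so 5 row(s) emitted.
- part_id=9: 6 matching b row(s), so 6 row(s) emitted.
- 1 b row(s) had no a match → kept, a columns NULL.
Total: 21 matched + 1 padded = 22 rows.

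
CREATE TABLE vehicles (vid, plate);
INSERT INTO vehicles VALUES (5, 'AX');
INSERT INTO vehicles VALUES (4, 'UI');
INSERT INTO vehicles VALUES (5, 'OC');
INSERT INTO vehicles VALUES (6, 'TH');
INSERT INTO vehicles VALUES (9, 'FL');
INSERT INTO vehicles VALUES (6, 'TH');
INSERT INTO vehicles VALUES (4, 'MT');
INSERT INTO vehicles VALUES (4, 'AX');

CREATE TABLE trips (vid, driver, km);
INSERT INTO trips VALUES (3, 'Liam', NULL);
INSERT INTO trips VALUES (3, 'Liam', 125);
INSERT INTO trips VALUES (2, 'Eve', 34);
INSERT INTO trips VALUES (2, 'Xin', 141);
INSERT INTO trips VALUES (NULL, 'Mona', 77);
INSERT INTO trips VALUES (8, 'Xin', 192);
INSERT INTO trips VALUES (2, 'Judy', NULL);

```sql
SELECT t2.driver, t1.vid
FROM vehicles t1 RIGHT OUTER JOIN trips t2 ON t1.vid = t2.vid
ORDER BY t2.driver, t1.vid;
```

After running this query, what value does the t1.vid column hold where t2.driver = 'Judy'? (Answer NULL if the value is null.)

NULL

RIGHT JOIN keeps every row from `trips`; unmatched rows get NULL for `vehicles`'s columns.
Matching on t1.vid = t2.vid. A NULL in a compared column never satisfies the condition.
Matched pairs: 0; unmatched t2 rows kept: 7.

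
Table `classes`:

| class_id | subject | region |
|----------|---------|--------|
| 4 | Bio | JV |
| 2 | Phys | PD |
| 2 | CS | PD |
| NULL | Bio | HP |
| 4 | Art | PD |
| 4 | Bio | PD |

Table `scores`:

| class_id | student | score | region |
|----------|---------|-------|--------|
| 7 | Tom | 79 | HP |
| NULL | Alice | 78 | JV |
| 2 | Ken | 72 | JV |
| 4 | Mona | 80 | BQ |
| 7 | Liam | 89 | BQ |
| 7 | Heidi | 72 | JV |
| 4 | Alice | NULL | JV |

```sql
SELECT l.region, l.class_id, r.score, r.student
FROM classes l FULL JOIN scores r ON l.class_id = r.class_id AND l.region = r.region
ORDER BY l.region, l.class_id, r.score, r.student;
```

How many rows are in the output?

12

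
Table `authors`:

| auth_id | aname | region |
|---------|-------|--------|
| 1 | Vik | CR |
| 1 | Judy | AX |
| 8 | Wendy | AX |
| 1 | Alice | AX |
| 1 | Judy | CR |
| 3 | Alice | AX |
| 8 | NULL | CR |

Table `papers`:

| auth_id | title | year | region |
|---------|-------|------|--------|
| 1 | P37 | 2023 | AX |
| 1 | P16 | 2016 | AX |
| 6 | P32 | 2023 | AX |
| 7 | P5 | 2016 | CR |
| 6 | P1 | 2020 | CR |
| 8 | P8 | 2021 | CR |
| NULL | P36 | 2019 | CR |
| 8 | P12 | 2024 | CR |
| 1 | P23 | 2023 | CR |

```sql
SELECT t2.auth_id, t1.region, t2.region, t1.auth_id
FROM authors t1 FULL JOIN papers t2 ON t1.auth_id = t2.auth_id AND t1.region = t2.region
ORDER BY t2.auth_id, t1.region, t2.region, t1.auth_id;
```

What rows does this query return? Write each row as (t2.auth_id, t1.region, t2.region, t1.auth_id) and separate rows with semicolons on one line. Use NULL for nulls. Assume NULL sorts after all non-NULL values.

(1, AX, AX, 1); (1, AX, AX, 1); (1, AX, AX, 1); (1, AX, AX, 1); (1, CR, CR, 1); (1, CR, CR, 1); (6, NULL, AX, NULL); (6, NULL, CR, NULL); (7, NULL, CR, NULL); (8, CR, CR, 8); (8, CR, CR, 8); (NULL, AX, NULL, 3); (NULL, AX, NULL, 8); (NULL, NULL, CR, NULL)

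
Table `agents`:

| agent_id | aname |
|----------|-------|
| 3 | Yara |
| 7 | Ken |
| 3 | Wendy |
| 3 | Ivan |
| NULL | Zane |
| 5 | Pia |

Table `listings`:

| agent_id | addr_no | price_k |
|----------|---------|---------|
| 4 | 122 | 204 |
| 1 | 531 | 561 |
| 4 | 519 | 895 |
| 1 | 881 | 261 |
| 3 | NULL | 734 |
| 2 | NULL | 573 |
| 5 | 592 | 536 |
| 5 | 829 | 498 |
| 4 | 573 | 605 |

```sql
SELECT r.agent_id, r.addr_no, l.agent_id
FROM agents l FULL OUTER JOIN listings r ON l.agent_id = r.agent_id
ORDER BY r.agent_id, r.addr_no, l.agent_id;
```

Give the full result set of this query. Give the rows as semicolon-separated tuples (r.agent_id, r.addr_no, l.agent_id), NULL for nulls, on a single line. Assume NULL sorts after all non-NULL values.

FULL OUTER JOIN keeps every row from both sides; unmatched rows get NULL for the other side's columns.
Matching on l.agent_id = r.agent_id. A NULL in a compared column never satisfies the condition.
Matched pairs: 5; unmatched l rows kept: 2; unmatched r rows kept: 6.

(1, 531, NULL); (1, 881, NULL); (2, NULL, NULL); (3, NULL, 3); (3, NULL, 3); (3, NULL, 3); (4, 122, NULL); (4, 519, NULL); (4, 573, NULL); (5, 592, 5); (5, 829, 5); (NULL, NULL, 7); (NULL, NULL, NULL)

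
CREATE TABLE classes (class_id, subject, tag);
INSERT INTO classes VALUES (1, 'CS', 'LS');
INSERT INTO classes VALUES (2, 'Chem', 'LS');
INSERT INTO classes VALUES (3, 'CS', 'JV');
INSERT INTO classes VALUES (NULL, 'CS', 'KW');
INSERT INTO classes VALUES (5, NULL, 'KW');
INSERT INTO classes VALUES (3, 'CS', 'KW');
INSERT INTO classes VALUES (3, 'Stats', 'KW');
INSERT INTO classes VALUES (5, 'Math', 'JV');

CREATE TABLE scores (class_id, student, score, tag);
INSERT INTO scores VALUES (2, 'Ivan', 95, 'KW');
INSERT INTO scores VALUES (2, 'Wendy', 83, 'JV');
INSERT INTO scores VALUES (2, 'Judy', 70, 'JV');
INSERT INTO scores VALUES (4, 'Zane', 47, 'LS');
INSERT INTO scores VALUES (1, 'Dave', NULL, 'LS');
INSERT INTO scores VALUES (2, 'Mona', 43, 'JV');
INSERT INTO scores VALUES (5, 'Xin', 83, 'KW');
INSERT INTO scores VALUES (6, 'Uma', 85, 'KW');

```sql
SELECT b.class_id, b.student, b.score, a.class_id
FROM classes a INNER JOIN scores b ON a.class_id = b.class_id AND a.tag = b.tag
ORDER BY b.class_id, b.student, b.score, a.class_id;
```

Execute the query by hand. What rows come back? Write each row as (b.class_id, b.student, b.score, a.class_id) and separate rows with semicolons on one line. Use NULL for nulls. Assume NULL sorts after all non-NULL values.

INNER JOIN keeps only pairs where the ON condition holds.
Matching on a.class_id = b.class_id AND a.tag = b.tag. A NULL in a compared column never satisfies the condition.
- class_id=1, tag=LS: 1 matching b row(s), so 1 row(s) emitted.
- class_id=2, tag=LS: no matching b row, dropped.
- class_id=3, tag=JV: no matching b row, dropped.
- class_id=NULL, tag=KW: no matching b row, dropped.
- class_id=5, tag=KW: 1 matching b row(s), so 1 row(s) emitted.
- class_id=3, tag=KW: no matching b row, dropped.
- class_id=3, tag=KW: no matching b row, dropped.
- class_id=5, tag=JV: no matching b row, dropped.
After projecting and ordering:
b.class_id | b.student | b.score | a.class_id
1 | Dave | NULL | 1
5 | Xin | 83 | 5

(1, Dave, NULL, 1); (5, Xin, 83, 5)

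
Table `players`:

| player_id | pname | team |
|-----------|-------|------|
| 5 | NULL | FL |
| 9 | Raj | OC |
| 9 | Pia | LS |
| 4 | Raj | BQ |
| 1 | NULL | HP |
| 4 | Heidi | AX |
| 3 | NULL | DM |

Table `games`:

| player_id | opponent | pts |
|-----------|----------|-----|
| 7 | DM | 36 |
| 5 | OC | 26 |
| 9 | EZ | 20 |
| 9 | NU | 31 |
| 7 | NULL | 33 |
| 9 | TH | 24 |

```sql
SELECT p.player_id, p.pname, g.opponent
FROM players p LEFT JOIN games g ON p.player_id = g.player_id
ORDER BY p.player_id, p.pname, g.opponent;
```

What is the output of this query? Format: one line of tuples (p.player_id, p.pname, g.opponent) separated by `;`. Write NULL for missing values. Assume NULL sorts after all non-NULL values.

(1, NULL, NULL); (3, NULL, NULL); (4, Heidi, NULL); (4, Raj, NULL); (5, NULL, OC); (9, Pia, EZ); (9, Pia, NU); (9, Pia, TH); (9, Raj, EZ); (9, Raj, NU); (9, Raj, TH)

LEFT JOIN keeps every row from `players`; unmatched rows get NULL for `games`'s columns.
Matching on p.player_id = g.player_id.
- p (player_id=5) pairs with 1 row(s) of g.
- p (player_id=9) pairs with 3 row(s) of g.
- p (player_id=9) pairs with 3 row(s) of g.
- p (player_id=4) has no partner → padded with NULL.
- p (player_id=1) has no partner → padded with NULL.
- p (player_id=4) has no partner → padded with NULL.
- p (player_id=3) has no partner → padded with NULL.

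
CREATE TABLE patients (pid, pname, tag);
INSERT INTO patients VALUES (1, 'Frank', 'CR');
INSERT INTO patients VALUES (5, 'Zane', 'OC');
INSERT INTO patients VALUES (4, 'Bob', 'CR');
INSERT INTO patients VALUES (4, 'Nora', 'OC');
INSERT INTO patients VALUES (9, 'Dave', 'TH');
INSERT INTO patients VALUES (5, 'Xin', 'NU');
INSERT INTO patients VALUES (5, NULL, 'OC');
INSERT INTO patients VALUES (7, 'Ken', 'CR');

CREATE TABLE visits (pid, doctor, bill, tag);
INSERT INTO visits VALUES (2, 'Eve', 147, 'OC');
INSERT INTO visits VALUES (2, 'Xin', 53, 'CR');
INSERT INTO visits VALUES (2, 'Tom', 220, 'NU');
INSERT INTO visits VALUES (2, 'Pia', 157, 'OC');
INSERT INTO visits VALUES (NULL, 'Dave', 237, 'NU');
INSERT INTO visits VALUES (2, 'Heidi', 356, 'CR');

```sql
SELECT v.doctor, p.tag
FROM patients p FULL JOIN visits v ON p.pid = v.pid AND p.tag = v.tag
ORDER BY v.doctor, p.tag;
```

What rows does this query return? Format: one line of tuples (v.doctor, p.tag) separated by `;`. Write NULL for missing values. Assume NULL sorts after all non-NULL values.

(Dave, NULL); (Eve, NULL); (Heidi, NULL); (Pia, NULL); (Tom, NULL); (Xin, NULL); (NULL, CR); (NULL, CR); (NULL, CR); (NULL, NU); (NULL, OC); (NULL, OC); (NULL, OC); (NULL, TH)

FULL OUTER JOIN keeps every row from both sides; unmatched rows get NULL for the other side's columns.
Matching on p.pid = v.pid AND p.tag = v.tag. A NULL in a compared column never satisfies the condition.
- pid=1, tag=CR: no v row matches, row kept with v columns NULL.
- pid=5, tag=OC: no v row matches, row kept with v columns NULL.
- pid=4, tag=CR: no v row matches, row kept with v columns NULL.
- pid=4, tag=OC: no v row matches, row kept with v columns NULL.
- pid=9, tag=TH: no v row matches, row kept with v columns NULL.
- pid=5, tag=NU: no v row matches, row kept with v columns NULL.
- pid=5, tag=OC: no v row matches, row kept with v columns NULL.
- pid=7, tag=CR: no v row matches, row kept with v columns NULL.
- plus 6 unmatched v row(s), each kept with NULL p columns.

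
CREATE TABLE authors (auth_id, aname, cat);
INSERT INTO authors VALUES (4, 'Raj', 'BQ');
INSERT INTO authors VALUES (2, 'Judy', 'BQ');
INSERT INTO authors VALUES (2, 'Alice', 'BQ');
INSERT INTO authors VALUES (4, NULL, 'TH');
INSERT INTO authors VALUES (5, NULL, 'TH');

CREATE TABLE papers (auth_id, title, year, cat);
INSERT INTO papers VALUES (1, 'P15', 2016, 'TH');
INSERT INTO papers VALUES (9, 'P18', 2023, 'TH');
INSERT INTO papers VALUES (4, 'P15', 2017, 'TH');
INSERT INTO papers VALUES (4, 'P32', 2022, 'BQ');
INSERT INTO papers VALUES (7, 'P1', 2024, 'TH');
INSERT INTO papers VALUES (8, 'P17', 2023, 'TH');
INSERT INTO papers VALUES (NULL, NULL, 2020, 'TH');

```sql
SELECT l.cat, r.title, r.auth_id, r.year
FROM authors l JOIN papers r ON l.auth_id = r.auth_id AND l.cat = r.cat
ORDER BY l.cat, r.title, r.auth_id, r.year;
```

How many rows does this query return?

2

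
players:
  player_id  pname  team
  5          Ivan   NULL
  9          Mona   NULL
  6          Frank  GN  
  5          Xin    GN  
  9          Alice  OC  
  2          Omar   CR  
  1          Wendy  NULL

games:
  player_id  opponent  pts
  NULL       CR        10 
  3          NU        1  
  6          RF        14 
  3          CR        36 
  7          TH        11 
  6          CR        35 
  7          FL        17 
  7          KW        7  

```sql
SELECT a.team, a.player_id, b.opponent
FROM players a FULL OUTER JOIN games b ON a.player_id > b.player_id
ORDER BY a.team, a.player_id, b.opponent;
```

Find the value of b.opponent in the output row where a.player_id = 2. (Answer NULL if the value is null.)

NULL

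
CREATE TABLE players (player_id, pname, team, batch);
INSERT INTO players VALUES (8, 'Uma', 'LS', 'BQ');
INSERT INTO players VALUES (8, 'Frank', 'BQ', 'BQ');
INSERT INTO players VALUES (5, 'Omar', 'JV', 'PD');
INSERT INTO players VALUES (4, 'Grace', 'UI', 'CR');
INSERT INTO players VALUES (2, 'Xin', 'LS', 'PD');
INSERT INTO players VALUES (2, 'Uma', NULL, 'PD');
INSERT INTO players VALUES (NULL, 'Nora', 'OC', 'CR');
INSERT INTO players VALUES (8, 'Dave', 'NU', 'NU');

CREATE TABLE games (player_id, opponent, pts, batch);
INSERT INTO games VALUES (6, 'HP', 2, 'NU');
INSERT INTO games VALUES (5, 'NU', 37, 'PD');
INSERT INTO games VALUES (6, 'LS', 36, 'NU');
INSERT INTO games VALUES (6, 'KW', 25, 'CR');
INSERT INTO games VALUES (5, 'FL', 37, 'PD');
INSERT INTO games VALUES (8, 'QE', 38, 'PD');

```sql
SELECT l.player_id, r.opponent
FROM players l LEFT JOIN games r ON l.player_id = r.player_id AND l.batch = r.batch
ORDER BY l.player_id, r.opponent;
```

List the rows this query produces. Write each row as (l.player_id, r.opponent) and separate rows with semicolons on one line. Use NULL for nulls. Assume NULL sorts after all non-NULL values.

(2, NULL); (2, NULL); (4, NULL); (5, FL); (5, NU); (8, NULL); (8, NULL); (8, NULL); (NULL, NULL)

LEFT JOIN keeps every row from `players`; unmatched rows get NULL for `games`'s columns.
Matching on l.player_id = r.player_id AND l.batch = r.batch. A NULL in a compared column never satisfies the condition.
- player_id=8, batch=BQ: no r row matches, row kept with r columns NULL.
- player_id=8, batch=BQ: no r row matches, row kept with r columns NULL.
- player_id=5, batch=PD: 2 matching r row(s), so 2 row(s) emitted.
- player_id=4, batch=CR: no r row matches, row kept with r columns NULL.
- player_id=2, batch=PD: no r row matches, row kept with r columns NULL.
- player_id=2, batch=PD: no r row matches, row kept with r columns NULL.
- player_id=NULL, batch=CR: no r row matches, row kept with r columns NULL.
- player_id=8, batch=NU: no r row matches, row kept with r columns NULL.
After projecting and ordering:
l.player_id | r.opponent
2 | NULL
2 | NULL
4 | NULL
5 | FL
5 | NU
8 | NULL
8 | NULL
8 | NULL
NULL | NULL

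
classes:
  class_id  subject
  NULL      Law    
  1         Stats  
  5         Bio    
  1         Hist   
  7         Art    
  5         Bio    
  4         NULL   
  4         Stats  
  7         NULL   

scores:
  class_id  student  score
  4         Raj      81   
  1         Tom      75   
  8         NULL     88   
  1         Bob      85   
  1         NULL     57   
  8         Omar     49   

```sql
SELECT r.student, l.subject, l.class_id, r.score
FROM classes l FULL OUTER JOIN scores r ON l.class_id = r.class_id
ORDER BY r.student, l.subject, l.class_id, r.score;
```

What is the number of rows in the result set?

15

FULL OUTER JOIN keeps every row from both sides; unmatched rows get NULL for the other side's columns.
Matching on l.class_id = r.class_id. A NULL in a compared column never satisfies the condition.
Matched pairs: 8; unmatched l rows kept: 5; unmatched r rows kept: 2.
Total: 8 matched + 7 padded = 15 rows.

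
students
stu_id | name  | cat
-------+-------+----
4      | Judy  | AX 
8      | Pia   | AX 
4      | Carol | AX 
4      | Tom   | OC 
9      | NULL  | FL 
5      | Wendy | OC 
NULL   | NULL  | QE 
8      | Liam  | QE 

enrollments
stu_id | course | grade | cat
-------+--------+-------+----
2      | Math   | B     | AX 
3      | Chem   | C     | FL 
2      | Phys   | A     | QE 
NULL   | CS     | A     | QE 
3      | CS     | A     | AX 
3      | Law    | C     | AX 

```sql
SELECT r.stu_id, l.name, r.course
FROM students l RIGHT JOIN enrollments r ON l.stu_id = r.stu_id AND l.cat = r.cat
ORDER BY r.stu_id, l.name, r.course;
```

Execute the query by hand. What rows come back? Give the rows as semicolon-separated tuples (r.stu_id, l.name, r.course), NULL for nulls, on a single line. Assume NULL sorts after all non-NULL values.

RIGHT JOIN keeps every row from `enrollments`; unmatched rows get NULL for `students`'s columns.
Matching on l.stu_id = r.stu_id AND l.cat = r.cat. A NULL in a compared column never satisfies the condition.
- l (stu_id=4, cat=AX) has no partner in r.
- l (stu_id=8, cat=AX) has no partner in r.
- l (stu_id=4, cat=AX) has no partner in r.
- l (stu_id=4, cat=OC) has no partner in r.
- l (stu_id=9, cat=FL) has no partner in r.
- l (stu_id=5, cat=OC) has no partner in r.
- l (stu_id=NULL, cat=QE) has no partner in r.
- l (stu_id=8, cat=QE) has no partner in r.
- 6 row(s) from r found no l partner → padded with NULL.
After projecting and ordering:
r.stu_id | l.name | r.course
2 | NULL | Math
2 | NULL | Phys
3 | NULL | CS
3 | NULL | Chem
3 | NULL | Law
NULL | NULL | CS

(2, NULL, Math); (2, NULL, Phys); (3, NULL, CS); (3, NULL, Chem); (3, NULL, Law); (NULL, NULL, CS)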